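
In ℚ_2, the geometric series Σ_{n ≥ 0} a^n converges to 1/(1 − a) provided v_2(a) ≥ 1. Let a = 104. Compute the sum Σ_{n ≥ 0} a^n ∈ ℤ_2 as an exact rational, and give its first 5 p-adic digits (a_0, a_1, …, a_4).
Σ a^n = 1/(1 − a) = -1/103;  first 5 digits = (1, 0, 0, 1, 0)

v_2(a) = 3 ≥ 1, so the series converges in ℤ_2 to 1/(1 − a) = 1/(1 − 104) = -1/103. Expand this rational in ℤ_2: compute digits iteratively via d_i = x_i mod 2, x_{i+1} = (x_i − d_i)/2. The first 5 digits are (1, 0, 0, 1, 0).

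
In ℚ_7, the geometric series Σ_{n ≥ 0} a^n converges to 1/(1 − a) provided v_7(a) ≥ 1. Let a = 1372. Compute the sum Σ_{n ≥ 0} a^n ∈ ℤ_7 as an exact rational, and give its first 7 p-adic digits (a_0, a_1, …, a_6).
Σ a^n = 1/(1 − a) = -1/1371;  first 7 digits = (1, 0, 0, 4, 0, 0, 2)

v_7(a) = 3 ≥ 1, so the series converges in ℤ_7 to 1/(1 − a) = 1/(1 − 1372) = -1/1371. Expand this rational in ℤ_7: compute digits iteratively via d_i = x_i mod 7, x_{i+1} = (x_i − d_i)/7. The first 7 digits are (1, 0, 0, 4, 0, 0, 2).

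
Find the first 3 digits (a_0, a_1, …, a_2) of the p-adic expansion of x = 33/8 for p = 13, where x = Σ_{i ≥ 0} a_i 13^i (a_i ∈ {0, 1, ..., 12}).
(a_0, …, a_2) = (9, 11, 4)

v_13(33/8) = 0 (numerator and denominator both coprime to 13), so x ∈ ℤ_13^×. Compute digits iteratively via a_i = x_i mod 13, x_{i+1} = (x_i − a_i)/13, with x_0 = x:
  x_0 = 33/8;  a_0 = 9;  x_1 = (x_0 − 9)/13 = -3/8
  x_1 = -3/8;  a_1 = 11;  x_2 = (x_1 − 11)/13 = -7/8
  x_2 = -7/8;  a_2 = 4;  x_3 = (x_2 − 4)/13 = -3/8
Digits: (9, 11, 4).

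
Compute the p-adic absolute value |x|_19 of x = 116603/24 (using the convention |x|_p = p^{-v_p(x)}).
|116603/24|_19 = 1/6859

Step 1 — compute v_19(x) by factoring powers of 19 out of the numerator and denominator: v_19(116603/24) = 3. Step 2 — apply |x|_p = p^{-v_p(x)} = 19^{-3} = 1/6859.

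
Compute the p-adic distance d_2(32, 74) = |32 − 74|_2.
d_2(32, 74) = 1/2

Step 1 — x − y = 32 − 74 = -42. Step 2 — v_2(-42) = 1 (factor: -42 = −(2^1 · 21); the sign does not affect v_p). Step 3 — |x − y|_2 = 2^{-1} = 1/2.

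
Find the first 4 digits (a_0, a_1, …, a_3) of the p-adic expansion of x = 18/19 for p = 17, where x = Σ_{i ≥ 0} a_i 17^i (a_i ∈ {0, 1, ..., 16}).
(a_0, …, a_3) = (9, 4, 6, 5)

v_17(18/19) = 0 (numerator and denominator both coprime to 17), so x ∈ ℤ_17^×. Compute digits iteratively via a_i = x_i mod 17, x_{i+1} = (x_i − a_i)/17, with x_0 = x:
  x_0 = 18/19;  a_0 = 9;  x_1 = (x_0 − 9)/17 = -9/19
  x_1 = -9/19;  a_1 = 4;  x_2 = (x_1 − 4)/17 = -5/19
  x_2 = -5/19;  a_2 = 6;  x_3 = (x_2 − 6)/17 = -7/19
  x_3 = -7/19;  a_3 = 5;  x_4 = (x_3 − 5)/17 = -6/19
Digits: (9, 4, 6, 5).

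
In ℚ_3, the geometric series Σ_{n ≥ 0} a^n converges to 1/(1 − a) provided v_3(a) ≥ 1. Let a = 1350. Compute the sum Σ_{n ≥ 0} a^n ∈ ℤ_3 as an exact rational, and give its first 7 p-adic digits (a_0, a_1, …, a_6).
Σ a^n = 1/(1 − a) = -1/1349;  first 7 digits = (1, 0, 0, 2, 1, 2, 2)

v_3(a) = 3 ≥ 1, so the series converges in ℤ_3 to 1/(1 − a) = 1/(1 − 1350) = -1/1349. Expand this rational in ℤ_3: compute digits iteratively via d_i = x_i mod 3, x_{i+1} = (x_i − d_i)/3. The first 7 digits are (1, 0, 0, 2, 1, 2, 2).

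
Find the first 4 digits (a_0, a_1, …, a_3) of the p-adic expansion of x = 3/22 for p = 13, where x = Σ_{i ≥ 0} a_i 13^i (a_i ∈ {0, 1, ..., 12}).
(a_0, …, a_3) = (9, 7, 0, 10)

v_13(3/22) = 0 (numerator and denominator both coprime to 13), so x ∈ ℤ_13^×. Compute digits iteratively via a_i = x_i mod 13, x_{i+1} = (x_i − a_i)/13, with x_0 = x:
  x_0 = 3/22;  a_0 = 9;  x_1 = (x_0 − 9)/13 = -15/22
  x_1 = -15/22;  a_1 = 7;  x_2 = (x_1 − 7)/13 = -13/22
  x_2 = -13/22;  a_2 = 0;  x_3 = (x_2 − 0)/13 = -1/22
  x_3 = -1/22;  a_3 = 10;  x_4 = (x_3 − 10)/13 = -17/22
Digits: (9, 7, 0, 10).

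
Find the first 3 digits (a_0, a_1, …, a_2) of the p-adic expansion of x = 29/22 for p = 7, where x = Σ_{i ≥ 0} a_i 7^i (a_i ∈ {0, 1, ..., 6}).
(a_0, …, a_2) = (1, 1, 4)

v_7(29/22) = 0 (numerator and denominator both coprime to 7), so x ∈ ℤ_7^×. Compute digits iteratively via a_i = x_i mod 7, x_{i+1} = (x_i − a_i)/7, with x_0 = x:
  x_0 = 29/22;  a_0 = 1;  x_1 = (x_0 − 1)/7 = 1/22
  x_1 = 1/22;  a_1 = 1;  x_2 = (x_1 − 1)/7 = -3/22
  x_2 = -3/22;  a_2 = 4;  x_3 = (x_2 − 4)/7 = -13/22
Digits: (1, 1, 4).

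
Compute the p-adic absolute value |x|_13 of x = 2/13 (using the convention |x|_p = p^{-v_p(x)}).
|2/13|_13 = 13

Step 1 — compute v_13(x) by factoring powers of 13 out of the numerator and denominator: v_13(2/13) = -1. Step 2 — apply |x|_p = p^{-v_p(x)} = 13^{1} = 13.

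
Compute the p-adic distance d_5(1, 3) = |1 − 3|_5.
d_5(1, 3) = 1

Step 1 — x − y = 1 − 3 = -2. Step 2 — v_5(-2) = 0 (factor: -2 = −(5^0 · 2); the sign does not affect v_p). Step 3 — |x − y|_5 = 5^{0} = 1.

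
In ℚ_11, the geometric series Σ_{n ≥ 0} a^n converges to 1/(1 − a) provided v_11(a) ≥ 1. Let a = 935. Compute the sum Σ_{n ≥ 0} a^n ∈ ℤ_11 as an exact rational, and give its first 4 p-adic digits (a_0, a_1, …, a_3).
Σ a^n = 1/(1 − a) = -1/934;  first 4 digits = (1, 8, 5, 3)

v_11(a) = 1 ≥ 1, so the series converges in ℤ_11 to 1/(1 − a) = 1/(1 − 935) = -1/934. Expand this rational in ℤ_11: compute digits iteratively via d_i = x_i mod 11, x_{i+1} = (x_i − d_i)/11. The first 4 digits are (1, 8, 5, 3).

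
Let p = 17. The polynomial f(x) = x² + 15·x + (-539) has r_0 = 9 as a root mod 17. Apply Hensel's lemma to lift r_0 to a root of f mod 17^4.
r_3 = 9512 (mod 83521)

Hensel: r_{i+1} = r_i − f(r_i)·(f′(r_i))^{-1} mod 17^{i+2}, f′(x) = 2x + 15. Iterate:
  r_0 = 9 (mod 17)
  r_1 = 264 (mod 289)
  r_2 = 4599 (mod 4913)
  r_3 = 9512 (mod 83521)
Final: r = 9512 satisfies f(r) ≡ 0 mod 17^4.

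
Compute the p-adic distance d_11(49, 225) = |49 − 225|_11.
d_11(49, 225) = 1/11

Step 1 — x − y = 49 − 225 = -176. Step 2 — v_11(-176) = 1 (factor: -176 = −(11^1 · 16); the sign does not affect v_p). Step 3 — |x − y|_11 = 11^{-1} = 1/11.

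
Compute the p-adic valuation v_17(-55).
v_17(-55) = 0

v_17(n) is the largest exponent k such that 17^k divides n. Factor out: -55 = -17^0 · 55. (Sign doesn't affect v_p.) So v_17(-55) = 0.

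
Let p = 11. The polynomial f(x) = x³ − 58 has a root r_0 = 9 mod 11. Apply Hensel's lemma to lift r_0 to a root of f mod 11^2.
r_1 = 64 (mod 121)

Hensel: r_{i+1} = r_i − f(r_i)/f′(r_i) mod 11^{i+2}, where f′(x) = 3x². Iterate:
  r_0 = 9 (mod 11)
  r_1 = 64 (mod 121)
Final: r = 64 with f(r) ≡ 0 mod 11^2.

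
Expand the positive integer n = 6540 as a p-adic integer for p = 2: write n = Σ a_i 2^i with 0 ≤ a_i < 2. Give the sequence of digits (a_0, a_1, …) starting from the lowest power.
(a_0, a_1, …) = (0, 0, 1, 1, 0, 0, 0, 1, 1, 0, 0, 1, 1)

Repeated division by 2 gives the digits low-to-high: 6540 = 1·2^2 + 1·2^3 + 1·2^7 + 1·2^8 + 1·2^11 + 1·2^12. Digit sequence: (0, 0, 1, 1, 0, 0, 0, 1, 1, 0, 0, 1, 1).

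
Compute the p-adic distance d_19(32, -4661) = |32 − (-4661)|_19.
d_19(32, -4661) = 1/361

Step 1 — x − y = 32 − (-4661) = 4693. Step 2 — v_19(4693) = 2 (factor: 4693 = (19^2 · 13); the sign does not affect v_p). Step 3 — |x − y|_19 = 19^{-2} = 1/361.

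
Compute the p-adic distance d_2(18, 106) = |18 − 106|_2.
d_2(18, 106) = 1/8

Step 1 — x − y = 18 − 106 = -88. Step 2 — v_2(-88) = 3 (factor: -88 = −(2^3 · 11); the sign does not affect v_p). Step 3 — |x − y|_2 = 2^{-3} = 1/8.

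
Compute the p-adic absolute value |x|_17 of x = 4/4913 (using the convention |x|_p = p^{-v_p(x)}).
|4/4913|_17 = 4913

Step 1 — compute v_17(x) by factoring powers of 17 out of the numerator and denominator: v_17(4/4913) = -3. Step 2 — apply |x|_p = p^{-v_p(x)} = 17^{3} = 4913.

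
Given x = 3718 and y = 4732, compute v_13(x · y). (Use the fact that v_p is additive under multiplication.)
v_13(17593576) = 4

v_p(x) = 2 (factor: 3718 = 13^2 · 22); v_p(y) = 2 (factor: 4732 = 13^2 · 28). Additivity: v_p(xy) = v_p(x) + v_p(y) = 2 + 2 = 4. (Direct check: xy = 17593576 = 13^4 · (616).)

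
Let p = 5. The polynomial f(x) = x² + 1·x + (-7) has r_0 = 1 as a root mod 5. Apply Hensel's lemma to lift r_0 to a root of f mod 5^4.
r_3 = 386 (mod 625)

Hensel: r_{i+1} = r_i − f(r_i)·(f′(r_i))^{-1} mod 5^{i+2}, f′(x) = 2x + 1. Iterate:
  r_0 = 1 (mod 5)
  r_1 = 11 (mod 25)
  r_2 = 11 (mod 125)
  r_3 = 386 (mod 625)
Final: r = 386 satisfies f(r) ≡ 0 mod 5^4.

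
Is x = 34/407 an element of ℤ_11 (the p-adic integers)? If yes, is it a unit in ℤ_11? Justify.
x ∉ ℤ_11 (v_11(x) = -1 < 0)

ℤ_11 = {x ∈ ℚ_11 : v_11(x) ≥ 0} and ℤ_11^× = {x ∈ ℤ_11 : v_11(x) = 0}. Here v_11(34/407) = v_11(num) − v_11(den) = -1; compare against these criteria.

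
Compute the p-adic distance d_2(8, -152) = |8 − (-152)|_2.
d_2(8, -152) = 1/32

Step 1 — x − y = 8 − (-152) = 160. Step 2 — v_2(160) = 5 (factor: 160 = (2^5 · 5); the sign does not affect v_p). Step 3 — |x − y|_2 = 2^{-5} = 1/32.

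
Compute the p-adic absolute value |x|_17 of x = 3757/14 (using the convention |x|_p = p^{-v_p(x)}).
|3757/14|_17 = 1/289

Step 1 — compute v_17(x) by factoring powers of 17 out of the numerator and denominator: v_17(3757/14) = 2. Step 2 — apply |x|_p = p^{-v_p(x)} = 17^{-2} = 1/289.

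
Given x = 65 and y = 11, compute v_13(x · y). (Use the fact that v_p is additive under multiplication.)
v_13(715) = 1

v_p(x) = 1 (factor: 65 = 13^1 · 5); v_p(y) = 0 (factor: 11 = 13^0 · 11). Additivity: v_p(xy) = v_p(x) + v_p(y) = 1 + 0 = 1. (Direct check: xy = 715 = 13^1 · (55).)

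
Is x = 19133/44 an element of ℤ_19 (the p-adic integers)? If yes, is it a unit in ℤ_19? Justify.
x ∈ ℤ_19 but not a unit; v_19(x) = 2 > 0

ℤ_19 = {x ∈ ℚ_19 : v_19(x) ≥ 0} and ℤ_19^× = {x ∈ ℤ_19 : v_19(x) = 0}. Here v_19(19133/44) = v_19(num) − v_19(den) = 2; compare against these criteria.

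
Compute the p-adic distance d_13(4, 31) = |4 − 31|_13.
d_13(4, 31) = 1

Step 1 — x − y = 4 − 31 = -27. Step 2 — v_13(-27) = 0 (factor: -27 = −(13^0 · 27); the sign does not affect v_p). Step 3 — |x − y|_13 = 13^{0} = 1.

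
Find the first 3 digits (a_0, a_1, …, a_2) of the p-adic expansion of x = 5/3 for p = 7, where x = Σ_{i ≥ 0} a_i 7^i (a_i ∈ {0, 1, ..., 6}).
(a_0, …, a_2) = (4, 2, 2)

v_7(5/3) = 0 (numerator and denominator both coprime to 7), so x ∈ ℤ_7^×. Compute digits iteratively via a_i = x_i mod 7, x_{i+1} = (x_i − a_i)/7, with x_0 = x:
  x_0 = 5/3;  a_0 = 4;  x_1 = (x_0 − 4)/7 = -1/3
  x_1 = -1/3;  a_1 = 2;  x_2 = (x_1 − 2)/7 = -1/3
  x_2 = -1/3;  a_2 = 2;  x_3 = (x_2 − 2)/7 = -1/3
Digits: (4, 2, 2).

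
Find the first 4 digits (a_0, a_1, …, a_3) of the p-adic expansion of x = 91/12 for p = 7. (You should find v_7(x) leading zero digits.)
(a_0, …, a_3) = (0, 4, 6, 2)

v_7(91/12) = 1, so a_0 = ... = a_0 = 0. Factor out: x = 7^1 · u with u = 13/12 a unit in ℤ_7. Expand u iteratively via a_{v+i} = u_i mod 7, u_{i+1} = (u_i − a_{v+i})/7:
  u_0 = 13/12;  a_1 = 4;  u_1 = (u_0 − 4)/7 = -5/12
  u_1 = -5/12;  a_2 = 6;  u_2 = (u_1 − 6)/7 = -11/12
  u_2 = -11/12;  a_3 = 2;  u_3 = (u_2 − 2)/7 = -5/12
Digits: (0, 4, 6, 2).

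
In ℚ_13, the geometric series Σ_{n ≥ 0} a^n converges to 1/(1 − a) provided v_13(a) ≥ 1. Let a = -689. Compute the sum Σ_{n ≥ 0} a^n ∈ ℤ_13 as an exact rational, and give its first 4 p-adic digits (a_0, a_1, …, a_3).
Σ a^n = 1/(1 − a) = 1/690;  first 4 digits = (1, 12, 9, 6)

v_13(a) = 1 ≥ 1, so the series converges in ℤ_13 to 1/(1 − a) = 1/(1 − (-689)) = 1/690. Expand this rational in ℤ_13: compute digits iteratively via d_i = x_i mod 13, x_{i+1} = (x_i − d_i)/13. The first 4 digits are (1, 12, 9, 6).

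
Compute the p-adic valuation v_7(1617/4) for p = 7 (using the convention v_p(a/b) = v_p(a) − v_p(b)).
v_7(1617/4) = 2

Factor powers of 7 from the numerator and denominator of the reduced fraction: 1617 = 7^2 · 33 and 4 = 7^0 · 4. Apply v_p(a/b) = v_p(a) − v_p(b): v_7(1617/4) = 2 − 0 = 2.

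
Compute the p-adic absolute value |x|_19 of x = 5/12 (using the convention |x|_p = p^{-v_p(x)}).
|5/12|_19 = 1

Step 1 — compute v_19(x) by factoring powers of 19 out of the numerator and denominator: v_19(5/12) = 0. Step 2 — apply |x|_p = p^{-v_p(x)} = 19^{0} = 1.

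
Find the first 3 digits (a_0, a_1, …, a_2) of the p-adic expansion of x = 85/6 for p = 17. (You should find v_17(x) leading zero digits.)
(a_0, …, a_2) = (0, 15, 2)

v_17(85/6) = 1, so a_0 = ... = a_0 = 0. Factor out: x = 17^1 · u with u = 5/6 a unit in ℤ_17. Expand u iteratively via a_{v+i} = u_i mod 17, u_{i+1} = (u_i − a_{v+i})/17:
  u_0 = 5/6;  a_1 = 15;  u_1 = (u_0 − 15)/17 = -5/6
  u_1 = -5/6;  a_2 = 2;  u_2 = (u_1 − 2)/17 = -1/6
Digits: (0, 15, 2).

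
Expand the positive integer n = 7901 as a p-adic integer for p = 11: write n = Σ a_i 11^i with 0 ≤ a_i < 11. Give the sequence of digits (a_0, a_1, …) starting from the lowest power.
(a_0, a_1, …) = (3, 3, 10, 5)

Repeated division by 11 gives the digits low-to-high: 7901 = 3 + 3·11^1 + 10·11^2 + 5·11^3. Digit sequence: (3, 3, 10, 5).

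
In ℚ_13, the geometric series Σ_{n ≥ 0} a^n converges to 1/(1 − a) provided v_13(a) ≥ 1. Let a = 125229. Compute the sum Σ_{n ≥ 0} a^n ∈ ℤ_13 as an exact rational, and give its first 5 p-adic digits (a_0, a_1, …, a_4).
Σ a^n = 1/(1 − a) = -1/125228;  first 5 digits = (1, 0, 0, 5, 4)

v_13(a) = 3 ≥ 1, so the series converges in ℤ_13 to 1/(1 − a) = 1/(1 − 125229) = -1/125228. Expand this rational in ℤ_13: compute digits iteratively via d_i = x_i mod 13, x_{i+1} = (x_i − d_i)/13. The first 5 digits are (1, 0, 0, 5, 4).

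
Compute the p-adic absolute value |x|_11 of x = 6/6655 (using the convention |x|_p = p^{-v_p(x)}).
|6/6655|_11 = 1331

Step 1 — compute v_11(x) by factoring powers of 11 out of the numerator and denominator: v_11(6/6655) = -3. Step 2 — apply |x|_p = p^{-v_p(x)} = 11^{3} = 1331.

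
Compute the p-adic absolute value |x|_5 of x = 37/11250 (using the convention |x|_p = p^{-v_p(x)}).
|37/11250|_5 = 625

Step 1 — compute v_5(x) by factoring powers of 5 out of the numerator and denominator: v_5(37/11250) = -4. Step 2 — apply |x|_p = p^{-v_p(x)} = 5^{4} = 625.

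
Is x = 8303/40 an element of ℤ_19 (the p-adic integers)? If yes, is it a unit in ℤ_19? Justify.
x ∈ ℤ_19 but not a unit; v_19(x) = 2 > 0

ℤ_19 = {x ∈ ℚ_19 : v_19(x) ≥ 0} and ℤ_19^× = {x ∈ ℤ_19 : v_19(x) = 0}. Here v_19(8303/40) = v_19(num) − v_19(den) = 2; compare against these criteria.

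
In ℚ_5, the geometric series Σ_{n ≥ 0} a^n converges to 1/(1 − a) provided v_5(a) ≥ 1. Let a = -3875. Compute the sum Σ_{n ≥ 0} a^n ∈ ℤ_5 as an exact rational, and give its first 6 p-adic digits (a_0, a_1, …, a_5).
Σ a^n = 1/(1 − a) = 1/3876;  first 6 digits = (1, 0, 0, 4, 3, 3)

v_5(a) = 3 ≥ 1, so the series converges in ℤ_5 to 1/(1 − a) = 1/(1 − (-3875)) = 1/3876. Expand this rational in ℤ_5: compute digits iteratively via d_i = x_i mod 5, x_{i+1} = (x_i − d_i)/5. The first 6 digits are (1, 0, 0, 4, 3, 3).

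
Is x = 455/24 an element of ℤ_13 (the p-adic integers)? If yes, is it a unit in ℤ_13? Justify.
x ∈ ℤ_13 but not a unit; v_13(x) = 1 > 0

ℤ_13 = {x ∈ ℚ_13 : v_13(x) ≥ 0} and ℤ_13^× = {x ∈ ℤ_13 : v_13(x) = 0}. Here v_13(455/24) = v_13(num) − v_13(den) = 1; compare against these criteria.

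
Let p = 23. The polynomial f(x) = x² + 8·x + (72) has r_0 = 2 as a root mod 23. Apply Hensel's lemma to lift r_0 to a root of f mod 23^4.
r_3 = 9340 (mod 279841)

Hensel: r_{i+1} = r_i − f(r_i)·(f′(r_i))^{-1} mod 23^{i+2}, f′(x) = 2x + 8. Iterate:
  r_0 = 2 (mod 23)
  r_1 = 347 (mod 529)
  r_2 = 9340 (mod 12167)
  r_3 = 9340 (mod 279841)
Final: r = 9340 satisfies f(r) ≡ 0 mod 23^4.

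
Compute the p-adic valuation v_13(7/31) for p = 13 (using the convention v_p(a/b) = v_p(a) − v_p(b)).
v_13(7/31) = 0

Factor powers of 13 from the numerator and denominator of the reduced fraction: 7 = 13^0 · 7 and 31 = 13^0 · 31. Apply v_p(a/b) = v_p(a) − v_p(b): v_13(7/31) = 0 − 0 = 0.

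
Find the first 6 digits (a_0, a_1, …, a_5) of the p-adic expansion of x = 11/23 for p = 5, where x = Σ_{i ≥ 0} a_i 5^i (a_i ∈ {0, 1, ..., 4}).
(a_0, …, a_5) = (2, 1, 3, 0, 4, 2)

v_5(11/23) = 0 (numerator and denominator both coprime to 5), so x ∈ ℤ_5^×. Compute digits iteratively via a_i = x_i mod 5, x_{i+1} = (x_i − a_i)/5, with x_0 = x:
  x_0 = 11/23;  a_0 = 2;  x_1 = (x_0 − 2)/5 = -7/23
  x_1 = -7/23;  a_1 = 1;  x_2 = (x_1 − 1)/5 = -6/23
  x_2 = -6/23;  a_2 = 3;  x_3 = (x_2 − 3)/5 = -15/23
  x_3 = -15/23;  a_3 = 0;  x_4 = (x_3 − 0)/5 = -3/23
  x_4 = -3/23;  a_4 = 4;  x_5 = (x_4 − 4)/5 = -19/23
  x_5 = -19/23;  a_5 = 2;  x_6 = (x_5 − 2)/5 = -13/23
Digits: (2, 1, 3, 0, 4, 2).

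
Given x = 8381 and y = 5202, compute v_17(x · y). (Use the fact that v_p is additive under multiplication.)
v_17(43597962) = 4

v_p(x) = 2 (factor: 8381 = 17^2 · 29); v_p(y) = 2 (factor: 5202 = 17^2 · 18). Additivity: v_p(xy) = v_p(x) + v_p(y) = 2 + 2 = 4. (Direct check: xy = 43597962 = 17^4 · (522).)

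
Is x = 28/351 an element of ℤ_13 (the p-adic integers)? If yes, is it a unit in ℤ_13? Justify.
x ∉ ℤ_13 (v_13(x) = -1 < 0)

ℤ_13 = {x ∈ ℚ_13 : v_13(x) ≥ 0} and ℤ_13^× = {x ∈ ℤ_13 : v_13(x) = 0}. Here v_13(28/351) = v_13(num) − v_13(den) = -1; compare against these criteria.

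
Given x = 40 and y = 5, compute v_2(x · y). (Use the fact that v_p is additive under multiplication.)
v_2(200) = 3

v_p(x) = 3 (factor: 40 = 2^3 · 5); v_p(y) = 0 (factor: 5 = 2^0 · 5). Additivity: v_p(xy) = v_p(x) + v_p(y) = 3 + 0 = 3. (Direct check: xy = 200 = 2^3 · (25).)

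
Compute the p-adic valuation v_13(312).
v_13(312) = 1

v_13(n) is the largest exponent k such that 13^k divides n. Factor out: 312 = 13^1 · 24. (Sign doesn't affect v_p.) So v_13(312) = 1.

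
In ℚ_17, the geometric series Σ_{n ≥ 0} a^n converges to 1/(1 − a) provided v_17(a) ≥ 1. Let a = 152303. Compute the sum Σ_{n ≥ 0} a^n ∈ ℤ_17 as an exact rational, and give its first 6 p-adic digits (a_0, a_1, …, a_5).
Σ a^n = 1/(1 − a) = -1/152302;  first 6 digits = (1, 0, 0, 14, 1, 0)

v_17(a) = 3 ≥ 1, so the series converges in ℤ_17 to 1/(1 − a) = 1/(1 − 152303) = -1/152302. Expand this rational in ℤ_17: compute digits iteratively via d_i = x_i mod 17, x_{i+1} = (x_i − d_i)/17. The first 6 digits are (1, 0, 0, 14, 1, 0).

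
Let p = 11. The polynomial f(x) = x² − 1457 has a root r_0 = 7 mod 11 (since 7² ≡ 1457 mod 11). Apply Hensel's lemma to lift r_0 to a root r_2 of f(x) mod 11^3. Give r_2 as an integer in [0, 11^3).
r_2 = 557 (mod 1331)

Hensel's recurrence: r_{i+1} = r_i − f(r_i)·(f′(r_i))^{-1} mod 11^{i+2}, with f′(x) = 2x. Iterate:
  r_0 = 7 (mod 11)
  r_1 = 73 (mod 121)
  r_2 = 557 (mod 1331)
Final: r_2 = 557, and one checks f(r_2) ≡ 0 mod 11^3.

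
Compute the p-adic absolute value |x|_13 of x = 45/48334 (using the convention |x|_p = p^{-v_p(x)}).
|45/48334|_13 = 2197

Step 1 — compute v_13(x) by factoring powers of 13 out of the numerator and denominator: v_13(45/48334) = -3. Step 2 — apply |x|_p = p^{-v_p(x)} = 13^{3} = 2197.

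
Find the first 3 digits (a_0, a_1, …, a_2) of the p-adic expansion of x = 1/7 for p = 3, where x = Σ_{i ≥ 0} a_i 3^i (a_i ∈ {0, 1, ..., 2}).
(a_0, …, a_2) = (1, 1, 0)

v_3(1/7) = 0 (numerator and denominator both coprime to 3), so x ∈ ℤ_3^×. Compute digits iteratively via a_i = x_i mod 3, x_{i+1} = (x_i − a_i)/3, with x_0 = x:
  x_0 = 1/7;  a_0 = 1;  x_1 = (x_0 − 1)/3 = -2/7
  x_1 = -2/7;  a_1 = 1;  x_2 = (x_1 − 1)/3 = -3/7
  x_2 = -3/7;  a_2 = 0;  x_3 = (x_2 − 0)/3 = -1/7
Digits: (1, 1, 0).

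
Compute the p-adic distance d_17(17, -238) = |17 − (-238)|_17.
d_17(17, -238) = 1/17

Step 1 — x − y = 17 − (-238) = 255. Step 2 — v_17(255) = 1 (factor: 255 = (17^1 · 15); the sign does not affect v_p). Step 3 — |x − y|_17 = 17^{-1} = 1/17.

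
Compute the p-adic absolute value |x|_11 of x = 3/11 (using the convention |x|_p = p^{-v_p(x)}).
|3/11|_11 = 11

Step 1 — compute v_11(x) by factoring powers of 11 out of the numerator and denominator: v_11(3/11) = -1. Step 2 — apply |x|_p = p^{-v_p(x)} = 11^{1} = 11.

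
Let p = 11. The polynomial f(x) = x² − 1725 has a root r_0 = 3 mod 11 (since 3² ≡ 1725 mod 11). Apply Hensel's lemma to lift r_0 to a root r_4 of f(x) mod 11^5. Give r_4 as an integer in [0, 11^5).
r_4 = 48326 (mod 161051)

Hensel's recurrence: r_{i+1} = r_i − f(r_i)·(f′(r_i))^{-1} mod 11^{i+2}, with f′(x) = 2x. Iterate:
  r_0 = 3 (mod 11)
  r_1 = 47 (mod 121)
  r_2 = 410 (mod 1331)
  r_3 = 4403 (mod 14641)
  r_4 = 48326 (mod 161051)
Final: r_4 = 48326, and one checks f(r_4) ≡ 0 mod 11^5.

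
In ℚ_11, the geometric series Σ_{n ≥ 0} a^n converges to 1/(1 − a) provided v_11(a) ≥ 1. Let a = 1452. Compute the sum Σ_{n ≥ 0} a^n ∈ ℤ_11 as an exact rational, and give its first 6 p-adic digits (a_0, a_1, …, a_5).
Σ a^n = 1/(1 − a) = -1/1451;  first 6 digits = (1, 0, 1, 1, 1, 2)

v_11(a) = 2 ≥ 1, so the series converges in ℤ_11 to 1/(1 − a) = 1/(1 − 1452) = -1/1451. Expand this rational in ℤ_11: compute digits iteratively via d_i = x_i mod 11, x_{i+1} = (x_i − d_i)/11. The first 6 digits are (1, 0, 1, 1, 1, 2).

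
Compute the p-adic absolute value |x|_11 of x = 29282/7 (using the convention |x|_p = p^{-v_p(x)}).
|29282/7|_11 = 1/14641

Step 1 — compute v_11(x) by factoring powers of 11 out of the numerator and denominator: v_11(29282/7) = 4. Step 2 — apply |x|_p = p^{-v_p(x)} = 11^{-4} = 1/14641.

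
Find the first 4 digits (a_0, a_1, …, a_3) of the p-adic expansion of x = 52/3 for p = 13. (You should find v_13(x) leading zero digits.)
(a_0, …, a_3) = (0, 10, 8, 8)

v_13(52/3) = 1, so a_0 = ... = a_0 = 0. Factor out: x = 13^1 · u with u = 4/3 a unit in ℤ_13. Expand u iteratively via a_{v+i} = u_i mod 13, u_{i+1} = (u_i − a_{v+i})/13:
  u_0 = 4/3;  a_1 = 10;  u_1 = (u_0 − 10)/13 = -2/3
  u_1 = -2/3;  a_2 = 8;  u_2 = (u_1 − 8)/13 = -2/3
  u_2 = -2/3;  a_3 = 8;  u_3 = (u_2 − 8)/13 = -2/3
Digits: (0, 10, 8, 8).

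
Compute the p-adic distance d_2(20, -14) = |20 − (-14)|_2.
d_2(20, -14) = 1/2

Step 1 — x − y = 20 − (-14) = 34. Step 2 — v_2(34) = 1 (factor: 34 = (2^1 · 17); the sign does not affect v_p). Step 3 — |x − y|_2 = 2^{-1} = 1/2.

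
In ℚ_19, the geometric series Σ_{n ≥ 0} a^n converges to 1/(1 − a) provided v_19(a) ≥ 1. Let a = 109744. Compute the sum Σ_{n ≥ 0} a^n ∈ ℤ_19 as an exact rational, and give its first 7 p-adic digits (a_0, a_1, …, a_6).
Σ a^n = 1/(1 − a) = -1/109743;  first 7 digits = (1, 0, 0, 16, 0, 0, 9)

v_19(a) = 3 ≥ 1, so the series converges in ℤ_19 to 1/(1 − a) = 1/(1 − 109744) = -1/109743. Expand this rational in ℤ_19: compute digits iteratively via d_i = x_i mod 19, x_{i+1} = (x_i − d_i)/19. The first 7 digits are (1, 0, 0, 16, 0, 0, 9).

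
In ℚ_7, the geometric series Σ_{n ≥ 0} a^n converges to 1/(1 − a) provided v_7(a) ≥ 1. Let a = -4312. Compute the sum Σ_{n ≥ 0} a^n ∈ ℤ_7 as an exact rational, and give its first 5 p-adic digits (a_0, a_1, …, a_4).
Σ a^n = 1/(1 − a) = 1/4313;  first 5 digits = (1, 0, 3, 1, 0)

v_7(a) = 2 ≥ 1, so the series converges in ℤ_7 to 1/(1 − a) = 1/(1 − (-4312)) = 1/4313. Expand this rational in ℤ_7: compute digits iteratively via d_i = x_i mod 7, x_{i+1} = (x_i − d_i)/7. The first 5 digits are (1, 0, 3, 1, 0).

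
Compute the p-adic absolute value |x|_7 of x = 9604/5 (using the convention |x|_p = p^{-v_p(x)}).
|9604/5|_7 = 1/2401

Step 1 — compute v_7(x) by factoring powers of 7 out of the numerator and denominator: v_7(9604/5) = 4. Step 2 — apply |x|_p = p^{-v_p(x)} = 7^{-4} = 1/2401.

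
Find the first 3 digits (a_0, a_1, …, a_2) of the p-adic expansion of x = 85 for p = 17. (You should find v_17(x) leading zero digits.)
(a_0, …, a_2) = (0, 5, 0)

v_17(85) = 1, so a_0 = ... = a_0 = 0. Factor out: x = 17^1 · u with u = 5 a unit in ℤ_17. Expand u iteratively via a_{v+i} = u_i mod 17, u_{i+1} = (u_i − a_{v+i})/17:
  u_0 = 5;  a_1 = 5;  u_1 = (u_0 − 5)/17 = 0
  u_1 = 0;  a_2 = 0;  u_2 = (u_1 − 0)/17 = 0
Digits: (0, 5, 0).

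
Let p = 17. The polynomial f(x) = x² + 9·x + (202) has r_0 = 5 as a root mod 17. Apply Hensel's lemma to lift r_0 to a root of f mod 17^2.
r_1 = 158 (mod 289)

Hensel: r_{i+1} = r_i − f(r_i)·(f′(r_i))^{-1} mod 17^{i+2}, f′(x) = 2x + 9. Iterate:
  r_0 = 5 (mod 17)
  r_1 = 158 (mod 289)
Final: r = 158 satisfies f(r) ≡ 0 mod 17^2.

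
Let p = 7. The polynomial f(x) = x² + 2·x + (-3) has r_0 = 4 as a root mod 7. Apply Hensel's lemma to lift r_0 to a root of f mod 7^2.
r_1 = 46 (mod 49)

Hensel: r_{i+1} = r_i − f(r_i)·(f′(r_i))^{-1} mod 7^{i+2}, f′(x) = 2x + 2. Iterate:
  r_0 = 4 (mod 7)
  r_1 = 46 (mod 49)
Final: r = 46 satisfies f(r) ≡ 0 mod 7^2.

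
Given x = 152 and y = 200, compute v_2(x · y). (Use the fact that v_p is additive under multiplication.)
v_2(30400) = 6

v_p(x) = 3 (factor: 152 = 2^3 · 19); v_p(y) = 3 (factor: 200 = 2^3 · 25). Additivity: v_p(xy) = v_p(x) + v_p(y) = 3 + 3 = 6. (Direct check: xy = 30400 = 2^6 · (475).)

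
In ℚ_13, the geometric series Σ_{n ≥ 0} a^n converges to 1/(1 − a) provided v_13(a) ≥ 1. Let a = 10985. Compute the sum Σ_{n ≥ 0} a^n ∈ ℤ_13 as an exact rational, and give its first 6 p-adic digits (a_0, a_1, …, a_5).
Σ a^n = 1/(1 − a) = -1/10984;  first 6 digits = (1, 0, 0, 5, 0, 0)

v_13(a) = 3 ≥ 1, so the series converges in ℤ_13 to 1/(1 − a) = 1/(1 − 10985) = -1/10984. Expand this rational in ℤ_13: compute digits iteratively via d_i = x_i mod 13, x_{i+1} = (x_i − d_i)/13. The first 6 digits are (1, 0, 0, 5, 0, 0).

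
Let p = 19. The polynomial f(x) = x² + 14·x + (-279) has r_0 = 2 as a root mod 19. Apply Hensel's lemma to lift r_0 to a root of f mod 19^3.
r_2 = 1199 (mod 6859)

Hensel: r_{i+1} = r_i − f(r_i)·(f′(r_i))^{-1} mod 19^{i+2}, f′(x) = 2x + 14. Iterate:
  r_0 = 2 (mod 19)
  r_1 = 116 (mod 361)
  r_2 = 1199 (mod 6859)
Final: r = 1199 satisfies f(r) ≡ 0 mod 19^3.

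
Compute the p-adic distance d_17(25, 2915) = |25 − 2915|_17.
d_17(25, 2915) = 1/289

Step 1 — x − y = 25 − 2915 = -2890. Step 2 — v_17(-2890) = 2 (factor: -2890 = −(17^2 · 10); the sign does not affect v_p). Step 3 — |x − y|_17 = 17^{-2} = 1/289.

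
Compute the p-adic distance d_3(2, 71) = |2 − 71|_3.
d_3(2, 71) = 1/3

Step 1 — x − y = 2 − 71 = -69. Step 2 — v_3(-69) = 1 (factor: -69 = −(3^1 · 23); the sign does not affect v_p). Step 3 — |x − y|_3 = 3^{-1} = 1/3.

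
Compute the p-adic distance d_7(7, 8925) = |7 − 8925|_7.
d_7(7, 8925) = 1/343

Step 1 — x − y = 7 − 8925 = -8918. Step 2 — v_7(-8918) = 3 (factor: -8918 = −(7^3 · 26); the sign does not affect v_p). Step 3 — |x − y|_7 = 7^{-3} = 1/343.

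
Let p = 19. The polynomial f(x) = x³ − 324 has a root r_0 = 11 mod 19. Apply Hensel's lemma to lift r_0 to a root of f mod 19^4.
r_3 = 68278 (mod 130321)

Hensel: r_{i+1} = r_i − f(r_i)/f′(r_i) mod 19^{i+2}, where f′(x) = 3x². Iterate:
  r_0 = 11 (mod 19)
  r_1 = 49 (mod 361)
  r_2 = 6547 (mod 6859)
  r_3 = 68278 (mod 130321)
Final: r = 68278 with f(r) ≡ 0 mod 19^4.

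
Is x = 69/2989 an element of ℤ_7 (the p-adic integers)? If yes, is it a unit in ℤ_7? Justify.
x ∉ ℤ_7 (v_7(x) = -2 < 0)

ℤ_7 = {x ∈ ℚ_7 : v_7(x) ≥ 0} and ℤ_7^× = {x ∈ ℤ_7 : v_7(x) = 0}. Here v_7(69/2989) = v_7(num) − v_7(den) = -2; compare against these criteria.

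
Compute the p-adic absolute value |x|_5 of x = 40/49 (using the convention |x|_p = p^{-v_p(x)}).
|40/49|_5 = 1/5

Step 1 — compute v_5(x) by factoring powers of 5 out of the numerator and denominator: v_5(40/49) = 1. Step 2 — apply |x|_p = p^{-v_p(x)} = 5^{-1} = 1/5.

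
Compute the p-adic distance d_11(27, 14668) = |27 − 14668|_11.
d_11(27, 14668) = 1/14641

Step 1 — x − y = 27 − 14668 = -14641. Step 2 — v_11(-14641) = 4 (factor: -14641 = −(11^4 · 1); the sign does not affect v_p). Step 3 — |x − y|_11 = 11^{-4} = 1/14641.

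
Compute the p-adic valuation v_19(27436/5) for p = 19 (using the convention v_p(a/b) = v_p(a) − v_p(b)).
v_19(27436/5) = 3

Factor powers of 19 from the numerator and denominator of the reduced fraction: 27436 = 19^3 · 4 and 5 = 19^0 · 5. Apply v_p(a/b) = v_p(a) − v_p(b): v_19(27436/5) = 3 − 0 = 3.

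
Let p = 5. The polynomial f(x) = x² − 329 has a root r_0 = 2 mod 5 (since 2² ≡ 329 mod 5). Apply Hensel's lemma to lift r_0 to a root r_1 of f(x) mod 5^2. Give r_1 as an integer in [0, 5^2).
r_1 = 2 (mod 25)

Hensel's recurrence: r_{i+1} = r_i − f(r_i)·(f′(r_i))^{-1} mod 5^{i+2}, with f′(x) = 2x. Iterate:
  r_0 = 2 (mod 5)
  r_1 = 2 (mod 25)
Final: r_1 = 2, and one checks f(r_1) ≡ 0 mod 5^2.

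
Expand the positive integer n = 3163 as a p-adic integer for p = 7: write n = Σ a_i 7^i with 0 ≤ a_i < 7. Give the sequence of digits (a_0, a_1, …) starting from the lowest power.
(a_0, a_1, …) = (6, 3, 1, 2, 1)

Repeated division by 7 gives the digits low-to-high: 3163 = 6 + 3·7^1 + 1·7^2 + 2·7^3 + 1·7^4. Digit sequence: (6, 3, 1, 2, 1).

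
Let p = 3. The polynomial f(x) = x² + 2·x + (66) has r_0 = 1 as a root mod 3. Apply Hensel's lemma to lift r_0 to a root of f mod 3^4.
r_3 = 76 (mod 81)

Hensel: r_{i+1} = r_i − f(r_i)·(f′(r_i))^{-1} mod 3^{i+2}, f′(x) = 2x + 2. Iterate:
  r_0 = 1 (mod 3)
  r_1 = 4 (mod 9)
  r_2 = 22 (mod 27)
  r_3 = 76 (mod 81)
Final: r = 76 satisfies f(r) ≡ 0 mod 3^4.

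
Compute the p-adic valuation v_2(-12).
v_2(-12) = 2

v_2(n) is the largest exponent k such that 2^k divides n. Factor out: -12 = -2^2 · 3. (Sign doesn't affect v_p.) So v_2(-12) = 2.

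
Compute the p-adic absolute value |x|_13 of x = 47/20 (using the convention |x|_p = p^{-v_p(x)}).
|47/20|_13 = 1

Step 1 — compute v_13(x) by factoring powers of 13 out of the numerator and denominator: v_13(47/20) = 0. Step 2 — apply |x|_p = p^{-v_p(x)} = 13^{0} = 1.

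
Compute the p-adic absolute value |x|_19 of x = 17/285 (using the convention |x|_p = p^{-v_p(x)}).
|17/285|_19 = 19

Step 1 — compute v_19(x) by factoring powers of 19 out of the numerator and denominator: v_19(17/285) = -1. Step 2 — apply |x|_p = p^{-v_p(x)} = 19^{1} = 19.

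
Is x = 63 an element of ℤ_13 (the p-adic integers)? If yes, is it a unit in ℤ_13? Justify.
x ∈ ℤ_13^× (unit); v_13(x) = 0

ℤ_13 = {x ∈ ℚ_13 : v_13(x) ≥ 0} and ℤ_13^× = {x ∈ ℤ_13 : v_13(x) = 0}. Here v_13(63) = v_13(num) − v_13(den) = 0; compare against these criteria.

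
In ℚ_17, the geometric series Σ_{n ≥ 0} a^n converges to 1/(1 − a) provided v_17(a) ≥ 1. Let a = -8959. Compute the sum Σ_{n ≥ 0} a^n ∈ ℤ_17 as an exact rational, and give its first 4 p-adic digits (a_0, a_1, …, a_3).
Σ a^n = 1/(1 − a) = 1/8960;  first 4 digits = (1, 0, 3, 15)

v_17(a) = 2 ≥ 1, so the series converges in ℤ_17 to 1/(1 − a) = 1/(1 − (-8959)) = 1/8960. Expand this rational in ℤ_17: compute digits iteratively via d_i = x_i mod 17, x_{i+1} = (x_i − d_i)/17. The first 4 digits are (1, 0, 3, 15).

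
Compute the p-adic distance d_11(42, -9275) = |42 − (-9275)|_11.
d_11(42, -9275) = 1/1331

Step 1 — x − y = 42 − (-9275) = 9317. Step 2 — v_11(9317) = 3 (factor: 9317 = (11^3 · 7); the sign does not affect v_p). Step 3 — |x − y|_11 = 11^{-3} = 1/1331.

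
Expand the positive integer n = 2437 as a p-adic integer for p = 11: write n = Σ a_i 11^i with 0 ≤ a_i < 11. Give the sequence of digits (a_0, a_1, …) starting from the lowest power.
(a_0, a_1, …) = (6, 1, 9, 1)

Repeated division by 11 gives the digits low-to-high: 2437 = 6 + 1·11^1 + 9·11^2 + 1·11^3. Digit sequence: (6, 1, 9, 1).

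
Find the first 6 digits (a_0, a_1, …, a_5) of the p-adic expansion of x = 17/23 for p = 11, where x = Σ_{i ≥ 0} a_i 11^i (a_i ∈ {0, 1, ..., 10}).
(a_0, …, a_5) = (6, 0, 10, 1, 7, 7)

v_11(17/23) = 0 (numerator and denominator both coprime to 11), so x ∈ ℤ_11^×. Compute digits iteratively via a_i = x_i mod 11, x_{i+1} = (x_i − a_i)/11, with x_0 = x:
  x_0 = 17/23;  a_0 = 6;  x_1 = (x_0 − 6)/11 = -11/23
  x_1 = -11/23;  a_1 = 0;  x_2 = (x_1 − 0)/11 = -1/23
  x_2 = -1/23;  a_2 = 10;  x_3 = (x_2 − 10)/11 = -21/23
  x_3 = -21/23;  a_3 = 1;  x_4 = (x_3 − 1)/11 = -4/23
  x_4 = -4/23;  a_4 = 7;  x_5 = (x_4 − 7)/11 = -15/23
  x_5 = -15/23;  a_5 = 7;  x_6 = (x_5 − 7)/11 = -16/23
Digits: (6, 0, 10, 1, 7, 7).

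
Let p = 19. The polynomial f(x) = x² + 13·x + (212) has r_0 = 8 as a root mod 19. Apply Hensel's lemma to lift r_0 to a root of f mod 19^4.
r_3 = 121988 (mod 130321)

Hensel: r_{i+1} = r_i − f(r_i)·(f′(r_i))^{-1} mod 19^{i+2}, f′(x) = 2x + 13. Iterate:
  r_0 = 8 (mod 19)
  r_1 = 331 (mod 361)
  r_2 = 5385 (mod 6859)
  r_3 = 121988 (mod 130321)
Final: r = 121988 satisfies f(r) ≡ 0 mod 19^4.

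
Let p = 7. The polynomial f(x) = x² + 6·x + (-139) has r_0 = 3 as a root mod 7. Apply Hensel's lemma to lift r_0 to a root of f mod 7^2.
r_1 = 45 (mod 49)

Hensel: r_{i+1} = r_i − f(r_i)·(f′(r_i))^{-1} mod 7^{i+2}, f′(x) = 2x + 6. Iterate:
  r_0 = 3 (mod 7)
  r_1 = 45 (mod 49)
Final: r = 45 satisfies f(r) ≡ 0 mod 7^2.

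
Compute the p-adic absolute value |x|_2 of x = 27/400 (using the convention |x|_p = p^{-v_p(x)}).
|27/400|_2 = 16

Step 1 — compute v_2(x) by factoring powers of 2 out of the numerator and denominator: v_2(27/400) = -4. Step 2 — apply |x|_p = p^{-v_p(x)} = 2^{4} = 16.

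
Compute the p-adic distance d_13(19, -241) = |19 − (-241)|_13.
d_13(19, -241) = 1/13

Step 1 — x − y = 19 − (-241) = 260. Step 2 — v_13(260) = 1 (factor: 260 = (13^1 · 20); the sign does not affect v_p). Step 3 — |x − y|_13 = 13^{-1} = 1/13.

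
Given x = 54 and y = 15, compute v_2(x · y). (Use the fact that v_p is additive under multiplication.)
v_2(810) = 1

v_p(x) = 1 (factor: 54 = 2^1 · 27); v_p(y) = 0 (factor: 15 = 2^0 · 15). Additivity: v_p(xy) = v_p(x) + v_p(y) = 1 + 0 = 1. (Direct check: xy = 810 = 2^1 · (405).)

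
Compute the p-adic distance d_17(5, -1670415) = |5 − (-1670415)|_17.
d_17(5, -1670415) = 1/83521

Step 1 — x − y = 5 − (-1670415) = 1670420. Step 2 — v_17(1670420) = 4 (factor: 1670420 = (17^4 · 20); the sign does not affect v_p). Step 3 — |x − y|_17 = 17^{-4} = 1/83521.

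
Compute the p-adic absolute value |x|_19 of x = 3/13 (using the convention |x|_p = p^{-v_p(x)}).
|3/13|_19 = 1

Step 1 — compute v_19(x) by factoring powers of 19 out of the numerator and denominator: v_19(3/13) = 0. Step 2 — apply |x|_p = p^{-v_p(x)} = 19^{0} = 1.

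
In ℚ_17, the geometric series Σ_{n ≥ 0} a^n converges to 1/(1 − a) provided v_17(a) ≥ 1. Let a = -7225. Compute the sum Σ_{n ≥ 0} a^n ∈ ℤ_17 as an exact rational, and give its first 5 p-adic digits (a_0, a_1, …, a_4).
Σ a^n = 1/(1 − a) = 1/7226;  first 5 digits = (1, 0, 9, 15, 12)

v_17(a) = 2 ≥ 1, so the series converges in ℤ_17 to 1/(1 − a) = 1/(1 − (-7225)) = 1/7226. Expand this rational in ℤ_17: compute digits iteratively via d_i = x_i mod 17, x_{i+1} = (x_i − d_i)/17. The first 5 digits are (1, 0, 9, 15, 12).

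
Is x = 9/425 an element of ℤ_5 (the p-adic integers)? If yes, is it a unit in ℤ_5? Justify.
x ∉ ℤ_5 (v_5(x) = -2 < 0)

ℤ_5 = {x ∈ ℚ_5 : v_5(x) ≥ 0} and ℤ_5^× = {x ∈ ℤ_5 : v_5(x) = 0}. Here v_5(9/425) = v_5(num) − v_5(den) = -2; compare against these criteria.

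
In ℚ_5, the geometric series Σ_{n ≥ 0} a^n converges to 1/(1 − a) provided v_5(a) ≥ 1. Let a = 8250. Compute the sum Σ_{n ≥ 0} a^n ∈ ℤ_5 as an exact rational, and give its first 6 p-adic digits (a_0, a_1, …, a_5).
Σ a^n = 1/(1 − a) = -1/8249;  first 6 digits = (1, 0, 0, 1, 3, 2)

v_5(a) = 3 ≥ 1, so the series converges in ℤ_5 to 1/(1 − a) = 1/(1 − 8250) = -1/8249. Expand this rational in ℤ_5: compute digits iteratively via d_i = x_i mod 5, x_{i+1} = (x_i − d_i)/5. The first 6 digits are (1, 0, 0, 1, 3, 2).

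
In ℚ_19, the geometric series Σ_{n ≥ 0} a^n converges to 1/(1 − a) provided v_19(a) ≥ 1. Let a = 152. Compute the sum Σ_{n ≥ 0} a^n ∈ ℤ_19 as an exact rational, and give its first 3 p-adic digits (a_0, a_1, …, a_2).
Σ a^n = 1/(1 − a) = -1/151;  first 3 digits = (1, 8, 7)

v_19(a) = 1 ≥ 1, so the series converges in ℤ_19 to 1/(1 − a) = 1/(1 − 152) = -1/151. Expand this rational in ℤ_19: compute digits iteratively via d_i = x_i mod 19, x_{i+1} = (x_i − d_i)/19. The first 3 digits are (1, 8, 7).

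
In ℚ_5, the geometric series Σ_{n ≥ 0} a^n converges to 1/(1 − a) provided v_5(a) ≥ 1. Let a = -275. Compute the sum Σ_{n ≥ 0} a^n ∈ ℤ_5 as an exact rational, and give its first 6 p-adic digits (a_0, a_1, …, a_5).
Σ a^n = 1/(1 − a) = 1/276;  first 6 digits = (1, 0, 4, 2, 0, 4)

v_5(a) = 2 ≥ 1, so the series converges in ℤ_5 to 1/(1 − a) = 1/(1 − (-275)) = 1/276. Expand this rational in ℤ_5: compute digits iteratively via d_i = x_i mod 5, x_{i+1} = (x_i − d_i)/5. The first 6 digits are (1, 0, 4, 2, 0, 4).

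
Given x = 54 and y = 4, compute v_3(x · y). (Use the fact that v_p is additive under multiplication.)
v_3(216) = 3

v_p(x) = 3 (factor: 54 = 3^3 · 2); v_p(y) = 0 (factor: 4 = 3^0 · 4). Additivity: v_p(xy) = v_p(x) + v_p(y) = 3 + 0 = 3. (Direct check: xy = 216 = 3^3 · (8).)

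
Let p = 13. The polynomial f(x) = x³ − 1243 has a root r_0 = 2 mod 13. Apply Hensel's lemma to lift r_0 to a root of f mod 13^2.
r_1 = 119 (mod 169)

Hensel: r_{i+1} = r_i − f(r_i)/f′(r_i) mod 13^{i+2}, where f′(x) = 3x². Iterate:
  r_0 = 2 (mod 13)
  r_1 = 119 (mod 169)
Final: r = 119 with f(r) ≡ 0 mod 13^2.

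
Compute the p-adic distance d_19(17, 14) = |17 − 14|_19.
d_19(17, 14) = 1

Step 1 — x − y = 17 − 14 = 3. Step 2 — v_19(3) = 0 (factor: 3 = (19^0 · 3); the sign does not affect v_p). Step 3 — |x − y|_19 = 19^{0} = 1.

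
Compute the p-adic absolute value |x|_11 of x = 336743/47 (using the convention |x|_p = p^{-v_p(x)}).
|336743/47|_11 = 1/14641

Step 1 — compute v_11(x) by factoring powers of 11 out of the numerator and denominator: v_11(336743/47) = 4. Step 2 — apply |x|_p = p^{-v_p(x)} = 11^{-4} = 1/14641.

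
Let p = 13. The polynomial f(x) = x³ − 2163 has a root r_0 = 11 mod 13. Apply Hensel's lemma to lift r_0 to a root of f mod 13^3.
r_2 = 700 (mod 2197)

Hensel: r_{i+1} = r_i − f(r_i)/f′(r_i) mod 13^{i+2}, where f′(x) = 3x². Iterate:
  r_0 = 11 (mod 13)
  r_1 = 24 (mod 169)
  r_2 = 700 (mod 2197)
Final: r = 700 with f(r) ≡ 0 mod 13^3.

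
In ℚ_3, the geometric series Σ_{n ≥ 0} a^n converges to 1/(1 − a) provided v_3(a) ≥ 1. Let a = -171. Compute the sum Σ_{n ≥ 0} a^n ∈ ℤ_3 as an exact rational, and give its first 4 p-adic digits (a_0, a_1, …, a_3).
Σ a^n = 1/(1 − a) = 1/172;  first 4 digits = (1, 0, 2, 2)

v_3(a) = 2 ≥ 1, so the series converges in ℤ_3 to 1/(1 − a) = 1/(1 − (-171)) = 1/172. Expand this rational in ℤ_3: compute digits iteratively via d_i = x_i mod 3, x_{i+1} = (x_i − d_i)/3. The first 4 digits are (1, 0, 2, 2).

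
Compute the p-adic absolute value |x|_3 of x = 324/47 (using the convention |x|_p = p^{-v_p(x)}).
|324/47|_3 = 1/81

Step 1 — compute v_3(x) by factoring powers of 3 out of the numerator and denominator: v_3(324/47) = 4. Step 2 — apply |x|_p = p^{-v_p(x)} = 3^{-4} = 1/81.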